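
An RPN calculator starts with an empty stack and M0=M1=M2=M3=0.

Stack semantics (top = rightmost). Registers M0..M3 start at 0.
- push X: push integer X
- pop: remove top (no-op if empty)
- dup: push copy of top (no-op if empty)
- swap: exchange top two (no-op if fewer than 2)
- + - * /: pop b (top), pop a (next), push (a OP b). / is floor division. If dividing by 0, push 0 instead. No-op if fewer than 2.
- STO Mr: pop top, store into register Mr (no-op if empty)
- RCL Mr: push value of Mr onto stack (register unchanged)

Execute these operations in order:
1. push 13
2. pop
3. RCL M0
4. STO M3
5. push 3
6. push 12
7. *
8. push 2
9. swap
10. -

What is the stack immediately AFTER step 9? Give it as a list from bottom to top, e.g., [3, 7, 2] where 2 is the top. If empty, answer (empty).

After op 1 (push 13): stack=[13] mem=[0,0,0,0]
After op 2 (pop): stack=[empty] mem=[0,0,0,0]
After op 3 (RCL M0): stack=[0] mem=[0,0,0,0]
After op 4 (STO M3): stack=[empty] mem=[0,0,0,0]
After op 5 (push 3): stack=[3] mem=[0,0,0,0]
After op 6 (push 12): stack=[3,12] mem=[0,0,0,0]
After op 7 (*): stack=[36] mem=[0,0,0,0]
After op 8 (push 2): stack=[36,2] mem=[0,0,0,0]
After op 9 (swap): stack=[2,36] mem=[0,0,0,0]

[2, 36]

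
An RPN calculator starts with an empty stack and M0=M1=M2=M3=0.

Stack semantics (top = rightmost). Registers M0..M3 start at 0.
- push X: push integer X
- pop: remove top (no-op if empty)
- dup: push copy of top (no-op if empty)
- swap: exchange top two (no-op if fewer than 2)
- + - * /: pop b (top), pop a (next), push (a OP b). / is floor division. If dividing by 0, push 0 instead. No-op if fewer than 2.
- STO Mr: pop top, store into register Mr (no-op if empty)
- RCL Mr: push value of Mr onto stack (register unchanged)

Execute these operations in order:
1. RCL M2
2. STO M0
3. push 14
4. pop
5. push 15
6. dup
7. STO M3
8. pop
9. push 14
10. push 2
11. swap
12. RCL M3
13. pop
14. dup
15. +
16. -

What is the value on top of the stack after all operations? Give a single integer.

After op 1 (RCL M2): stack=[0] mem=[0,0,0,0]
After op 2 (STO M0): stack=[empty] mem=[0,0,0,0]
After op 3 (push 14): stack=[14] mem=[0,0,0,0]
After op 4 (pop): stack=[empty] mem=[0,0,0,0]
After op 5 (push 15): stack=[15] mem=[0,0,0,0]
After op 6 (dup): stack=[15,15] mem=[0,0,0,0]
After op 7 (STO M3): stack=[15] mem=[0,0,0,15]
After op 8 (pop): stack=[empty] mem=[0,0,0,15]
After op 9 (push 14): stack=[14] mem=[0,0,0,15]
After op 10 (push 2): stack=[14,2] mem=[0,0,0,15]
After op 11 (swap): stack=[2,14] mem=[0,0,0,15]
After op 12 (RCL M3): stack=[2,14,15] mem=[0,0,0,15]
After op 13 (pop): stack=[2,14] mem=[0,0,0,15]
After op 14 (dup): stack=[2,14,14] mem=[0,0,0,15]
After op 15 (+): stack=[2,28] mem=[0,0,0,15]
After op 16 (-): stack=[-26] mem=[0,0,0,15]

Answer: -26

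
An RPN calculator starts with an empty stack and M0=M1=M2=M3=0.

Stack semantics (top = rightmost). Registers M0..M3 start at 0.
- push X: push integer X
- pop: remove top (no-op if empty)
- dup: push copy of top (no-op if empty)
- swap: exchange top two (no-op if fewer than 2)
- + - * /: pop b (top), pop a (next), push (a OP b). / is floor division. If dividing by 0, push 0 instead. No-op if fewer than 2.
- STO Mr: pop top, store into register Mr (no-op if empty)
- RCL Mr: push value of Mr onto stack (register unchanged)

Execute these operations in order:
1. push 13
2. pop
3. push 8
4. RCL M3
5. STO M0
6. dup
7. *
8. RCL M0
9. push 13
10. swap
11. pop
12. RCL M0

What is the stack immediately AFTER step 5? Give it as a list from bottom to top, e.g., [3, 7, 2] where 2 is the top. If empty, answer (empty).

After op 1 (push 13): stack=[13] mem=[0,0,0,0]
After op 2 (pop): stack=[empty] mem=[0,0,0,0]
After op 3 (push 8): stack=[8] mem=[0,0,0,0]
After op 4 (RCL M3): stack=[8,0] mem=[0,0,0,0]
After op 5 (STO M0): stack=[8] mem=[0,0,0,0]

[8]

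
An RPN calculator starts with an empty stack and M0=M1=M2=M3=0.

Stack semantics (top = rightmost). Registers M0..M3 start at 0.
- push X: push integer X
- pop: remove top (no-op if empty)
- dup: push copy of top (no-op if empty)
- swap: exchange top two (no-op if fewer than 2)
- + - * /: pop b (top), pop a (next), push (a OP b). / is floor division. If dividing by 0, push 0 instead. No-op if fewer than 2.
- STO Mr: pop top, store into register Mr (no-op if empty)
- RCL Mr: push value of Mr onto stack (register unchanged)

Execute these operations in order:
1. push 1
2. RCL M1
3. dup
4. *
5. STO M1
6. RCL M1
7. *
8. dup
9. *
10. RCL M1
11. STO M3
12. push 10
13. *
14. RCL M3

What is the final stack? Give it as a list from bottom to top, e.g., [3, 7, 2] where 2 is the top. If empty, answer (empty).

After op 1 (push 1): stack=[1] mem=[0,0,0,0]
After op 2 (RCL M1): stack=[1,0] mem=[0,0,0,0]
After op 3 (dup): stack=[1,0,0] mem=[0,0,0,0]
After op 4 (*): stack=[1,0] mem=[0,0,0,0]
After op 5 (STO M1): stack=[1] mem=[0,0,0,0]
After op 6 (RCL M1): stack=[1,0] mem=[0,0,0,0]
After op 7 (*): stack=[0] mem=[0,0,0,0]
After op 8 (dup): stack=[0,0] mem=[0,0,0,0]
After op 9 (*): stack=[0] mem=[0,0,0,0]
After op 10 (RCL M1): stack=[0,0] mem=[0,0,0,0]
After op 11 (STO M3): stack=[0] mem=[0,0,0,0]
After op 12 (push 10): stack=[0,10] mem=[0,0,0,0]
After op 13 (*): stack=[0] mem=[0,0,0,0]
After op 14 (RCL M3): stack=[0,0] mem=[0,0,0,0]

Answer: [0, 0]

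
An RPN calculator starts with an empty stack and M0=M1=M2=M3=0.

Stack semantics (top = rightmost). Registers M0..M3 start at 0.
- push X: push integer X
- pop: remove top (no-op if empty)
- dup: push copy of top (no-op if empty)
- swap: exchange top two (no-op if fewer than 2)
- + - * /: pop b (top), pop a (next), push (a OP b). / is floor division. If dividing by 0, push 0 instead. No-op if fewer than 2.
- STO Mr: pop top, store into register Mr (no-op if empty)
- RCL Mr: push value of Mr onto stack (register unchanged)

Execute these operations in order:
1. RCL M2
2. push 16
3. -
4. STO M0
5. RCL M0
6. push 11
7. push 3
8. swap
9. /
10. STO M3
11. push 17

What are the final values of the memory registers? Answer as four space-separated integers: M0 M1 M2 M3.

Answer: -16 0 0 0

Derivation:
After op 1 (RCL M2): stack=[0] mem=[0,0,0,0]
After op 2 (push 16): stack=[0,16] mem=[0,0,0,0]
After op 3 (-): stack=[-16] mem=[0,0,0,0]
After op 4 (STO M0): stack=[empty] mem=[-16,0,0,0]
After op 5 (RCL M0): stack=[-16] mem=[-16,0,0,0]
After op 6 (push 11): stack=[-16,11] mem=[-16,0,0,0]
After op 7 (push 3): stack=[-16,11,3] mem=[-16,0,0,0]
After op 8 (swap): stack=[-16,3,11] mem=[-16,0,0,0]
After op 9 (/): stack=[-16,0] mem=[-16,0,0,0]
After op 10 (STO M3): stack=[-16] mem=[-16,0,0,0]
After op 11 (push 17): stack=[-16,17] mem=[-16,0,0,0]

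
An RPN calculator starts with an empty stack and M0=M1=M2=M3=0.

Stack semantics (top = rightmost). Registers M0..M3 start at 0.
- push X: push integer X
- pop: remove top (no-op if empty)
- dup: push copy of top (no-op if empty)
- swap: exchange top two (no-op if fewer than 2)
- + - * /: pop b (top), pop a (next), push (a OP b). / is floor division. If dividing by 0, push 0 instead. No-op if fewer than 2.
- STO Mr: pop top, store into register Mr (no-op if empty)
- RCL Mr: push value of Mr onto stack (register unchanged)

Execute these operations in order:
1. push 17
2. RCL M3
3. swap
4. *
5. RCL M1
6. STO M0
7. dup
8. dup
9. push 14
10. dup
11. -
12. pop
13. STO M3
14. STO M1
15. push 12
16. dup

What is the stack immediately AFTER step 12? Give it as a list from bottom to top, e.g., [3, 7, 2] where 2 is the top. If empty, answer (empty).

After op 1 (push 17): stack=[17] mem=[0,0,0,0]
After op 2 (RCL M3): stack=[17,0] mem=[0,0,0,0]
After op 3 (swap): stack=[0,17] mem=[0,0,0,0]
After op 4 (*): stack=[0] mem=[0,0,0,0]
After op 5 (RCL M1): stack=[0,0] mem=[0,0,0,0]
After op 6 (STO M0): stack=[0] mem=[0,0,0,0]
After op 7 (dup): stack=[0,0] mem=[0,0,0,0]
After op 8 (dup): stack=[0,0,0] mem=[0,0,0,0]
After op 9 (push 14): stack=[0,0,0,14] mem=[0,0,0,0]
After op 10 (dup): stack=[0,0,0,14,14] mem=[0,0,0,0]
After op 11 (-): stack=[0,0,0,0] mem=[0,0,0,0]
After op 12 (pop): stack=[0,0,0] mem=[0,0,0,0]

[0, 0, 0]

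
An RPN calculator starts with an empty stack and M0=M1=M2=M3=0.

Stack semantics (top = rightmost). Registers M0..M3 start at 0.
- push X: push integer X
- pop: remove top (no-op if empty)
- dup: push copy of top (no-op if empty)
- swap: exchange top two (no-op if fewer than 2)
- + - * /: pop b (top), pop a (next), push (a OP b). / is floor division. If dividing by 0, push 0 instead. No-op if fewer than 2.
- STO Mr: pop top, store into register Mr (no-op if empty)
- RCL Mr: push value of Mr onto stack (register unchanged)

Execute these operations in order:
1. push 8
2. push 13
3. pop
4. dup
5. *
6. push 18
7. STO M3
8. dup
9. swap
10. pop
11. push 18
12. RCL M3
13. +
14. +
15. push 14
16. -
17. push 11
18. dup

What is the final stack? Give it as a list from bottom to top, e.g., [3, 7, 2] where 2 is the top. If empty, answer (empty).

After op 1 (push 8): stack=[8] mem=[0,0,0,0]
After op 2 (push 13): stack=[8,13] mem=[0,0,0,0]
After op 3 (pop): stack=[8] mem=[0,0,0,0]
After op 4 (dup): stack=[8,8] mem=[0,0,0,0]
After op 5 (*): stack=[64] mem=[0,0,0,0]
After op 6 (push 18): stack=[64,18] mem=[0,0,0,0]
After op 7 (STO M3): stack=[64] mem=[0,0,0,18]
After op 8 (dup): stack=[64,64] mem=[0,0,0,18]
After op 9 (swap): stack=[64,64] mem=[0,0,0,18]
After op 10 (pop): stack=[64] mem=[0,0,0,18]
After op 11 (push 18): stack=[64,18] mem=[0,0,0,18]
After op 12 (RCL M3): stack=[64,18,18] mem=[0,0,0,18]
After op 13 (+): stack=[64,36] mem=[0,0,0,18]
After op 14 (+): stack=[100] mem=[0,0,0,18]
After op 15 (push 14): stack=[100,14] mem=[0,0,0,18]
After op 16 (-): stack=[86] mem=[0,0,0,18]
After op 17 (push 11): stack=[86,11] mem=[0,0,0,18]
After op 18 (dup): stack=[86,11,11] mem=[0,0,0,18]

Answer: [86, 11, 11]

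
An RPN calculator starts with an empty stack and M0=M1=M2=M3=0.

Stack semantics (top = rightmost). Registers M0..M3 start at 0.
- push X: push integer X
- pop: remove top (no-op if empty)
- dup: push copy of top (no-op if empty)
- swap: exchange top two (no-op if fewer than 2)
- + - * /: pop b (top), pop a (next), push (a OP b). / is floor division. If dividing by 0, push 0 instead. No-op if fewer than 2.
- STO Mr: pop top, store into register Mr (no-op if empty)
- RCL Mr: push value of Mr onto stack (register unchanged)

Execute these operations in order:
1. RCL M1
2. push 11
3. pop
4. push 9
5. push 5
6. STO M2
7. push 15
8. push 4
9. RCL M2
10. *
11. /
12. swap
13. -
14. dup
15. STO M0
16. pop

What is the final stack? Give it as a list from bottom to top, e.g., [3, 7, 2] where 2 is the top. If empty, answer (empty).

After op 1 (RCL M1): stack=[0] mem=[0,0,0,0]
After op 2 (push 11): stack=[0,11] mem=[0,0,0,0]
After op 3 (pop): stack=[0] mem=[0,0,0,0]
After op 4 (push 9): stack=[0,9] mem=[0,0,0,0]
After op 5 (push 5): stack=[0,9,5] mem=[0,0,0,0]
After op 6 (STO M2): stack=[0,9] mem=[0,0,5,0]
After op 7 (push 15): stack=[0,9,15] mem=[0,0,5,0]
After op 8 (push 4): stack=[0,9,15,4] mem=[0,0,5,0]
After op 9 (RCL M2): stack=[0,9,15,4,5] mem=[0,0,5,0]
After op 10 (*): stack=[0,9,15,20] mem=[0,0,5,0]
After op 11 (/): stack=[0,9,0] mem=[0,0,5,0]
After op 12 (swap): stack=[0,0,9] mem=[0,0,5,0]
After op 13 (-): stack=[0,-9] mem=[0,0,5,0]
After op 14 (dup): stack=[0,-9,-9] mem=[0,0,5,0]
After op 15 (STO M0): stack=[0,-9] mem=[-9,0,5,0]
After op 16 (pop): stack=[0] mem=[-9,0,5,0]

Answer: [0]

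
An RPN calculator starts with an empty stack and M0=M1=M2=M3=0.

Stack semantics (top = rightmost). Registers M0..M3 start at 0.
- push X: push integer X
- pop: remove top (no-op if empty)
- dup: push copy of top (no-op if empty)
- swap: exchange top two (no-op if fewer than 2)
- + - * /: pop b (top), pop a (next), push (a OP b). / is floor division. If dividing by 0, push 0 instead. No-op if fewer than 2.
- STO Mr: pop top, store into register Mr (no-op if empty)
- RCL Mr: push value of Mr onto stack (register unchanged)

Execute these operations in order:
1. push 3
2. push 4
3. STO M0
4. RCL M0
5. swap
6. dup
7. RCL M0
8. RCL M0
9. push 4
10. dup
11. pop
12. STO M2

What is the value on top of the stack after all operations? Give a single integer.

Answer: 4

Derivation:
After op 1 (push 3): stack=[3] mem=[0,0,0,0]
After op 2 (push 4): stack=[3,4] mem=[0,0,0,0]
After op 3 (STO M0): stack=[3] mem=[4,0,0,0]
After op 4 (RCL M0): stack=[3,4] mem=[4,0,0,0]
After op 5 (swap): stack=[4,3] mem=[4,0,0,0]
After op 6 (dup): stack=[4,3,3] mem=[4,0,0,0]
After op 7 (RCL M0): stack=[4,3,3,4] mem=[4,0,0,0]
After op 8 (RCL M0): stack=[4,3,3,4,4] mem=[4,0,0,0]
After op 9 (push 4): stack=[4,3,3,4,4,4] mem=[4,0,0,0]
After op 10 (dup): stack=[4,3,3,4,4,4,4] mem=[4,0,0,0]
After op 11 (pop): stack=[4,3,3,4,4,4] mem=[4,0,0,0]
After op 12 (STO M2): stack=[4,3,3,4,4] mem=[4,0,4,0]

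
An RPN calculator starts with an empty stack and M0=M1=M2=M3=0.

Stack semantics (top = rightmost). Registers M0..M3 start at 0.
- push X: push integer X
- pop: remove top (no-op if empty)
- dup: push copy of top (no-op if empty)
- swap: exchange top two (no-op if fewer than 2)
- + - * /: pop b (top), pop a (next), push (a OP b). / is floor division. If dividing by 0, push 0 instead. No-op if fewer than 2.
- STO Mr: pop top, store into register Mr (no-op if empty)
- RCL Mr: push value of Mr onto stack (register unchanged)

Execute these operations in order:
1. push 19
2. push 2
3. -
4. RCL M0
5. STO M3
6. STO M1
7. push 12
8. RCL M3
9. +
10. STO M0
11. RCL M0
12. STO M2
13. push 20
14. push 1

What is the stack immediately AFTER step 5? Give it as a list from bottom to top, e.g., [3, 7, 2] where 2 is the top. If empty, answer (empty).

After op 1 (push 19): stack=[19] mem=[0,0,0,0]
After op 2 (push 2): stack=[19,2] mem=[0,0,0,0]
After op 3 (-): stack=[17] mem=[0,0,0,0]
After op 4 (RCL M0): stack=[17,0] mem=[0,0,0,0]
After op 5 (STO M3): stack=[17] mem=[0,0,0,0]

[17]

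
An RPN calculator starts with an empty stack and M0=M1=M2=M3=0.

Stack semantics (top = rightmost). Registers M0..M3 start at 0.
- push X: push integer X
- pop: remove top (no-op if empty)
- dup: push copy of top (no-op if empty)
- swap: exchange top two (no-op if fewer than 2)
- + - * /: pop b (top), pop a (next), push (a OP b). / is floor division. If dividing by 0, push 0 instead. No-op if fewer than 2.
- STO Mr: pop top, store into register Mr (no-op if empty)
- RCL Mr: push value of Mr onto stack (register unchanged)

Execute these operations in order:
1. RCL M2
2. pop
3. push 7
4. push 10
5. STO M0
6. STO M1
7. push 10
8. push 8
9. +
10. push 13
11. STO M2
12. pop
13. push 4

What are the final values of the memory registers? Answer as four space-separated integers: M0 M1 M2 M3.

After op 1 (RCL M2): stack=[0] mem=[0,0,0,0]
After op 2 (pop): stack=[empty] mem=[0,0,0,0]
After op 3 (push 7): stack=[7] mem=[0,0,0,0]
After op 4 (push 10): stack=[7,10] mem=[0,0,0,0]
After op 5 (STO M0): stack=[7] mem=[10,0,0,0]
After op 6 (STO M1): stack=[empty] mem=[10,7,0,0]
After op 7 (push 10): stack=[10] mem=[10,7,0,0]
After op 8 (push 8): stack=[10,8] mem=[10,7,0,0]
After op 9 (+): stack=[18] mem=[10,7,0,0]
After op 10 (push 13): stack=[18,13] mem=[10,7,0,0]
After op 11 (STO M2): stack=[18] mem=[10,7,13,0]
After op 12 (pop): stack=[empty] mem=[10,7,13,0]
After op 13 (push 4): stack=[4] mem=[10,7,13,0]

Answer: 10 7 13 0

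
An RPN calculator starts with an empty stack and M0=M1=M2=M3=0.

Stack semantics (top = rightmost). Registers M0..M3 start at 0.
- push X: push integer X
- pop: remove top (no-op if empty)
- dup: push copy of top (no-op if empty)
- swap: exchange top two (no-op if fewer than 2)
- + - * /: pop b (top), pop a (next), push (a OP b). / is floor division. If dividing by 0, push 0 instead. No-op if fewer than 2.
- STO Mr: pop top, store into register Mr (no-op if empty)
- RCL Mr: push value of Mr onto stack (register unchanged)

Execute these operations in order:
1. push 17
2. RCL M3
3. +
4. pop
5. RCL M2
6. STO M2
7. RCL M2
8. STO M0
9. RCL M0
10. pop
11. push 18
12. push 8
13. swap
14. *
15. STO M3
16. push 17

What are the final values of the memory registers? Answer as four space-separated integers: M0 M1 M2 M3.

Answer: 0 0 0 144

Derivation:
After op 1 (push 17): stack=[17] mem=[0,0,0,0]
After op 2 (RCL M3): stack=[17,0] mem=[0,0,0,0]
After op 3 (+): stack=[17] mem=[0,0,0,0]
After op 4 (pop): stack=[empty] mem=[0,0,0,0]
After op 5 (RCL M2): stack=[0] mem=[0,0,0,0]
After op 6 (STO M2): stack=[empty] mem=[0,0,0,0]
After op 7 (RCL M2): stack=[0] mem=[0,0,0,0]
After op 8 (STO M0): stack=[empty] mem=[0,0,0,0]
After op 9 (RCL M0): stack=[0] mem=[0,0,0,0]
After op 10 (pop): stack=[empty] mem=[0,0,0,0]
After op 11 (push 18): stack=[18] mem=[0,0,0,0]
After op 12 (push 8): stack=[18,8] mem=[0,0,0,0]
After op 13 (swap): stack=[8,18] mem=[0,0,0,0]
After op 14 (*): stack=[144] mem=[0,0,0,0]
After op 15 (STO M3): stack=[empty] mem=[0,0,0,144]
After op 16 (push 17): stack=[17] mem=[0,0,0,144]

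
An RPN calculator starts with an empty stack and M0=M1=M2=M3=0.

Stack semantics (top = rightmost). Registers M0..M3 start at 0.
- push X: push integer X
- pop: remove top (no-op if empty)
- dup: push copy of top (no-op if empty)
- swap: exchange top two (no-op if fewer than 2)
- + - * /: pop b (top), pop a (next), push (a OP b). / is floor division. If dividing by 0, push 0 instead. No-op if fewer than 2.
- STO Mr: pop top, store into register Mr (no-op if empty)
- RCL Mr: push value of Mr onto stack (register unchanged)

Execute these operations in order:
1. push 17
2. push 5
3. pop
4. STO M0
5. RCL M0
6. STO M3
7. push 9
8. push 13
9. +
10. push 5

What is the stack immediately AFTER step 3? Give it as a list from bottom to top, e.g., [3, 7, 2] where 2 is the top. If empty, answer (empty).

After op 1 (push 17): stack=[17] mem=[0,0,0,0]
After op 2 (push 5): stack=[17,5] mem=[0,0,0,0]
After op 3 (pop): stack=[17] mem=[0,0,0,0]

[17]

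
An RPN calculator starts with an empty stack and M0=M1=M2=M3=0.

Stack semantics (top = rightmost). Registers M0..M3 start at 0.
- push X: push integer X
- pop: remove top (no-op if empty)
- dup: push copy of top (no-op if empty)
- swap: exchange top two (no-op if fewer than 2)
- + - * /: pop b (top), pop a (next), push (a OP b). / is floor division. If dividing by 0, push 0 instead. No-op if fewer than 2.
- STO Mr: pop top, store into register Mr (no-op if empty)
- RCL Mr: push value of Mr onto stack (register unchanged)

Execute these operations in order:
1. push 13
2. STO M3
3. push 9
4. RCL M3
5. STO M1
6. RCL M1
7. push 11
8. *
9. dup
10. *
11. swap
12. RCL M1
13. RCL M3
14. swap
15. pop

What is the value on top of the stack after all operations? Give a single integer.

After op 1 (push 13): stack=[13] mem=[0,0,0,0]
After op 2 (STO M3): stack=[empty] mem=[0,0,0,13]
After op 3 (push 9): stack=[9] mem=[0,0,0,13]
After op 4 (RCL M3): stack=[9,13] mem=[0,0,0,13]
After op 5 (STO M1): stack=[9] mem=[0,13,0,13]
After op 6 (RCL M1): stack=[9,13] mem=[0,13,0,13]
After op 7 (push 11): stack=[9,13,11] mem=[0,13,0,13]
After op 8 (*): stack=[9,143] mem=[0,13,0,13]
After op 9 (dup): stack=[9,143,143] mem=[0,13,0,13]
After op 10 (*): stack=[9,20449] mem=[0,13,0,13]
After op 11 (swap): stack=[20449,9] mem=[0,13,0,13]
After op 12 (RCL M1): stack=[20449,9,13] mem=[0,13,0,13]
After op 13 (RCL M3): stack=[20449,9,13,13] mem=[0,13,0,13]
After op 14 (swap): stack=[20449,9,13,13] mem=[0,13,0,13]
After op 15 (pop): stack=[20449,9,13] mem=[0,13,0,13]

Answer: 13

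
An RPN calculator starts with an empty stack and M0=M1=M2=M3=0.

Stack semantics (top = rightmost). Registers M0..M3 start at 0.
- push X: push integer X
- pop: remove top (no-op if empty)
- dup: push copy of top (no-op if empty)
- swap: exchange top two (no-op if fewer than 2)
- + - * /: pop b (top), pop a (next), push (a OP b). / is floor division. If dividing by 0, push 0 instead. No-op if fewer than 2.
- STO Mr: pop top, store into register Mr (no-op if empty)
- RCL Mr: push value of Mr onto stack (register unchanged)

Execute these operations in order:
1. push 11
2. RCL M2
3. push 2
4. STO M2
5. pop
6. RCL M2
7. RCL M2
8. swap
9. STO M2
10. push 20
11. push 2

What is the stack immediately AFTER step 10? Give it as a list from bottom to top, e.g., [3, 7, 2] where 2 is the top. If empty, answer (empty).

After op 1 (push 11): stack=[11] mem=[0,0,0,0]
After op 2 (RCL M2): stack=[11,0] mem=[0,0,0,0]
After op 3 (push 2): stack=[11,0,2] mem=[0,0,0,0]
After op 4 (STO M2): stack=[11,0] mem=[0,0,2,0]
After op 5 (pop): stack=[11] mem=[0,0,2,0]
After op 6 (RCL M2): stack=[11,2] mem=[0,0,2,0]
After op 7 (RCL M2): stack=[11,2,2] mem=[0,0,2,0]
After op 8 (swap): stack=[11,2,2] mem=[0,0,2,0]
After op 9 (STO M2): stack=[11,2] mem=[0,0,2,0]
After op 10 (push 20): stack=[11,2,20] mem=[0,0,2,0]

[11, 2, 20]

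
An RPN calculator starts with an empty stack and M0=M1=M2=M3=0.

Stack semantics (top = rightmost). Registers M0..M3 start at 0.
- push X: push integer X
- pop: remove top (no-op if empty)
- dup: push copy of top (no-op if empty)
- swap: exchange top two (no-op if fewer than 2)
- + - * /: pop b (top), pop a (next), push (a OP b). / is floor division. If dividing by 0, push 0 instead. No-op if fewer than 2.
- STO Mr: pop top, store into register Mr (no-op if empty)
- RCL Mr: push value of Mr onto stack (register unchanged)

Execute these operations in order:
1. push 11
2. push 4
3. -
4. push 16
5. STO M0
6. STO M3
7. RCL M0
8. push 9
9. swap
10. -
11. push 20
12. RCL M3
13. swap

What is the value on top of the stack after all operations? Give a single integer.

After op 1 (push 11): stack=[11] mem=[0,0,0,0]
After op 2 (push 4): stack=[11,4] mem=[0,0,0,0]
After op 3 (-): stack=[7] mem=[0,0,0,0]
After op 4 (push 16): stack=[7,16] mem=[0,0,0,0]
After op 5 (STO M0): stack=[7] mem=[16,0,0,0]
After op 6 (STO M3): stack=[empty] mem=[16,0,0,7]
After op 7 (RCL M0): stack=[16] mem=[16,0,0,7]
After op 8 (push 9): stack=[16,9] mem=[16,0,0,7]
After op 9 (swap): stack=[9,16] mem=[16,0,0,7]
After op 10 (-): stack=[-7] mem=[16,0,0,7]
After op 11 (push 20): stack=[-7,20] mem=[16,0,0,7]
After op 12 (RCL M3): stack=[-7,20,7] mem=[16,0,0,7]
After op 13 (swap): stack=[-7,7,20] mem=[16,0,0,7]

Answer: 20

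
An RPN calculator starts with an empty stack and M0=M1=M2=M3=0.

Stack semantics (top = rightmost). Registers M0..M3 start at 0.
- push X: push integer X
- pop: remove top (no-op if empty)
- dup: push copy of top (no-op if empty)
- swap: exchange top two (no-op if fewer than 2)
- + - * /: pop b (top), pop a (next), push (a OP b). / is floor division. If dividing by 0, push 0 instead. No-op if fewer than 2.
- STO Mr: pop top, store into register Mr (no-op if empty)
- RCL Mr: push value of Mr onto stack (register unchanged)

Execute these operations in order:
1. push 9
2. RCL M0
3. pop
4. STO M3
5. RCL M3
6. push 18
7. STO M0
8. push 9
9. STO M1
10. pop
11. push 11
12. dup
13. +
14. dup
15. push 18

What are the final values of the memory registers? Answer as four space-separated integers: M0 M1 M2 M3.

After op 1 (push 9): stack=[9] mem=[0,0,0,0]
After op 2 (RCL M0): stack=[9,0] mem=[0,0,0,0]
After op 3 (pop): stack=[9] mem=[0,0,0,0]
After op 4 (STO M3): stack=[empty] mem=[0,0,0,9]
After op 5 (RCL M3): stack=[9] mem=[0,0,0,9]
After op 6 (push 18): stack=[9,18] mem=[0,0,0,9]
After op 7 (STO M0): stack=[9] mem=[18,0,0,9]
After op 8 (push 9): stack=[9,9] mem=[18,0,0,9]
After op 9 (STO M1): stack=[9] mem=[18,9,0,9]
After op 10 (pop): stack=[empty] mem=[18,9,0,9]
After op 11 (push 11): stack=[11] mem=[18,9,0,9]
After op 12 (dup): stack=[11,11] mem=[18,9,0,9]
After op 13 (+): stack=[22] mem=[18,9,0,9]
After op 14 (dup): stack=[22,22] mem=[18,9,0,9]
After op 15 (push 18): stack=[22,22,18] mem=[18,9,0,9]

Answer: 18 9 0 9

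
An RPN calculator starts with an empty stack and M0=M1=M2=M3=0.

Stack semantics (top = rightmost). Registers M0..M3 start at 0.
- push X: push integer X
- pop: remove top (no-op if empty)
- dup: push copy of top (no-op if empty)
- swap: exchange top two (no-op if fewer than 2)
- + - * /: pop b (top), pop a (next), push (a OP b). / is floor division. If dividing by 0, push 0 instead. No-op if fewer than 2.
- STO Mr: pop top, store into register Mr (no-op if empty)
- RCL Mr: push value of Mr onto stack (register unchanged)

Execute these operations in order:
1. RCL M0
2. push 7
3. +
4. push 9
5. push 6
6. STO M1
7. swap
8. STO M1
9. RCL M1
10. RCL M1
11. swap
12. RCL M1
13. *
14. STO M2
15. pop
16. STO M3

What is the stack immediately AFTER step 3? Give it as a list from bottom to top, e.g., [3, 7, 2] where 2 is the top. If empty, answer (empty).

After op 1 (RCL M0): stack=[0] mem=[0,0,0,0]
After op 2 (push 7): stack=[0,7] mem=[0,0,0,0]
After op 3 (+): stack=[7] mem=[0,0,0,0]

[7]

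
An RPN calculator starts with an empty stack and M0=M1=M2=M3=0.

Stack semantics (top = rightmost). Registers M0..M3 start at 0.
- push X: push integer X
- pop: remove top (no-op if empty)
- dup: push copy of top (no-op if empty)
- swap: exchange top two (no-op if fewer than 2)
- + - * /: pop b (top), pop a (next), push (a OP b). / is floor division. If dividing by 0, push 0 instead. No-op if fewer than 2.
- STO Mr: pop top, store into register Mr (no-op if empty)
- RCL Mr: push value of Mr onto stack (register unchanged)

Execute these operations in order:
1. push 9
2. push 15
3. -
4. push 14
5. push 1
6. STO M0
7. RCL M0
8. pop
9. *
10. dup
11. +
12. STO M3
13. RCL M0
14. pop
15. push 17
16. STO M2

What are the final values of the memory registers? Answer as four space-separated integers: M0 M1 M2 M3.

Answer: 1 0 17 -168

Derivation:
After op 1 (push 9): stack=[9] mem=[0,0,0,0]
After op 2 (push 15): stack=[9,15] mem=[0,0,0,0]
After op 3 (-): stack=[-6] mem=[0,0,0,0]
After op 4 (push 14): stack=[-6,14] mem=[0,0,0,0]
After op 5 (push 1): stack=[-6,14,1] mem=[0,0,0,0]
After op 6 (STO M0): stack=[-6,14] mem=[1,0,0,0]
After op 7 (RCL M0): stack=[-6,14,1] mem=[1,0,0,0]
After op 8 (pop): stack=[-6,14] mem=[1,0,0,0]
After op 9 (*): stack=[-84] mem=[1,0,0,0]
After op 10 (dup): stack=[-84,-84] mem=[1,0,0,0]
After op 11 (+): stack=[-168] mem=[1,0,0,0]
After op 12 (STO M3): stack=[empty] mem=[1,0,0,-168]
After op 13 (RCL M0): stack=[1] mem=[1,0,0,-168]
After op 14 (pop): stack=[empty] mem=[1,0,0,-168]
After op 15 (push 17): stack=[17] mem=[1,0,0,-168]
After op 16 (STO M2): stack=[empty] mem=[1,0,17,-168]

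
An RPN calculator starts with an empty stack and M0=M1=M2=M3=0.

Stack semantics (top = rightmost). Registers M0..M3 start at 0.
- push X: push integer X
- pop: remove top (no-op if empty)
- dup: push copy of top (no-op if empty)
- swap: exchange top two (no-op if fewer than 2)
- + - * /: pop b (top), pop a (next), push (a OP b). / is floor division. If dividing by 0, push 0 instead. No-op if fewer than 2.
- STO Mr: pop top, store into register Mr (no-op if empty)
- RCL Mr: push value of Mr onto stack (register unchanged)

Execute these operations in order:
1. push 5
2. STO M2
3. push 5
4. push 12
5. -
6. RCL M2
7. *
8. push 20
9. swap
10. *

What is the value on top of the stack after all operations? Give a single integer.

Answer: -700

Derivation:
After op 1 (push 5): stack=[5] mem=[0,0,0,0]
After op 2 (STO M2): stack=[empty] mem=[0,0,5,0]
After op 3 (push 5): stack=[5] mem=[0,0,5,0]
After op 4 (push 12): stack=[5,12] mem=[0,0,5,0]
After op 5 (-): stack=[-7] mem=[0,0,5,0]
After op 6 (RCL M2): stack=[-7,5] mem=[0,0,5,0]
After op 7 (*): stack=[-35] mem=[0,0,5,0]
After op 8 (push 20): stack=[-35,20] mem=[0,0,5,0]
After op 9 (swap): stack=[20,-35] mem=[0,0,5,0]
After op 10 (*): stack=[-700] mem=[0,0,5,0]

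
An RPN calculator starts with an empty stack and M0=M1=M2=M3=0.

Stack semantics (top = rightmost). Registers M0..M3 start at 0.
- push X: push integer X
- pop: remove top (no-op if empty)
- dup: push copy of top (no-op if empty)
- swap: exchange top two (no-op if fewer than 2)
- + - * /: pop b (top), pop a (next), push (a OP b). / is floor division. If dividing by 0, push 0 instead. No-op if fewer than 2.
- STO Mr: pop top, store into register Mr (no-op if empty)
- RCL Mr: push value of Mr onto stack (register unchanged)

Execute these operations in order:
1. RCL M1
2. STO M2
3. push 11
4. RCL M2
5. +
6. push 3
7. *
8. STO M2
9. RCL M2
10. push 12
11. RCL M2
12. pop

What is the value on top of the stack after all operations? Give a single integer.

After op 1 (RCL M1): stack=[0] mem=[0,0,0,0]
After op 2 (STO M2): stack=[empty] mem=[0,0,0,0]
After op 3 (push 11): stack=[11] mem=[0,0,0,0]
After op 4 (RCL M2): stack=[11,0] mem=[0,0,0,0]
After op 5 (+): stack=[11] mem=[0,0,0,0]
After op 6 (push 3): stack=[11,3] mem=[0,0,0,0]
After op 7 (*): stack=[33] mem=[0,0,0,0]
After op 8 (STO M2): stack=[empty] mem=[0,0,33,0]
After op 9 (RCL M2): stack=[33] mem=[0,0,33,0]
After op 10 (push 12): stack=[33,12] mem=[0,0,33,0]
After op 11 (RCL M2): stack=[33,12,33] mem=[0,0,33,0]
After op 12 (pop): stack=[33,12] mem=[0,0,33,0]

Answer: 12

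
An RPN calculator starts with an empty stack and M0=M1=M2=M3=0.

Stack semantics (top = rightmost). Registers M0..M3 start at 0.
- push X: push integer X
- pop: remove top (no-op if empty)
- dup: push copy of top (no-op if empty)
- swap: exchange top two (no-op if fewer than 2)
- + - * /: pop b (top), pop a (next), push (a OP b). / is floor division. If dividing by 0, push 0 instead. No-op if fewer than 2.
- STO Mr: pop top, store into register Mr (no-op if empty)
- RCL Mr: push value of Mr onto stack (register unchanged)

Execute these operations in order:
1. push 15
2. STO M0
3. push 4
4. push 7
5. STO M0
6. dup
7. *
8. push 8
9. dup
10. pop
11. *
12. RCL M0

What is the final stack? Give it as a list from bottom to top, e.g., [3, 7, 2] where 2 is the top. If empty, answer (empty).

After op 1 (push 15): stack=[15] mem=[0,0,0,0]
After op 2 (STO M0): stack=[empty] mem=[15,0,0,0]
After op 3 (push 4): stack=[4] mem=[15,0,0,0]
After op 4 (push 7): stack=[4,7] mem=[15,0,0,0]
After op 5 (STO M0): stack=[4] mem=[7,0,0,0]
After op 6 (dup): stack=[4,4] mem=[7,0,0,0]
After op 7 (*): stack=[16] mem=[7,0,0,0]
After op 8 (push 8): stack=[16,8] mem=[7,0,0,0]
After op 9 (dup): stack=[16,8,8] mem=[7,0,0,0]
After op 10 (pop): stack=[16,8] mem=[7,0,0,0]
After op 11 (*): stack=[128] mem=[7,0,0,0]
After op 12 (RCL M0): stack=[128,7] mem=[7,0,0,0]

Answer: [128, 7]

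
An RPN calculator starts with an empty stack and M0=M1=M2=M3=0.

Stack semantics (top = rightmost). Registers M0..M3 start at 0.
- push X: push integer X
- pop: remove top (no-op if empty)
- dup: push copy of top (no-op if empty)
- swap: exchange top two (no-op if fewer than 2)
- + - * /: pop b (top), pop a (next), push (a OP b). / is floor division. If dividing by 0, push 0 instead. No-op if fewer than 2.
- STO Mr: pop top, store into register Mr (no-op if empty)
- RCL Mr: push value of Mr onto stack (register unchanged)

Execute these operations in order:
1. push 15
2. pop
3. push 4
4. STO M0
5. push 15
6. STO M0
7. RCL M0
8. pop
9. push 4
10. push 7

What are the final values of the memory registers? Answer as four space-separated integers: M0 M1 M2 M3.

After op 1 (push 15): stack=[15] mem=[0,0,0,0]
After op 2 (pop): stack=[empty] mem=[0,0,0,0]
After op 3 (push 4): stack=[4] mem=[0,0,0,0]
After op 4 (STO M0): stack=[empty] mem=[4,0,0,0]
After op 5 (push 15): stack=[15] mem=[4,0,0,0]
After op 6 (STO M0): stack=[empty] mem=[15,0,0,0]
After op 7 (RCL M0): stack=[15] mem=[15,0,0,0]
After op 8 (pop): stack=[empty] mem=[15,0,0,0]
After op 9 (push 4): stack=[4] mem=[15,0,0,0]
After op 10 (push 7): stack=[4,7] mem=[15,0,0,0]

Answer: 15 0 0 0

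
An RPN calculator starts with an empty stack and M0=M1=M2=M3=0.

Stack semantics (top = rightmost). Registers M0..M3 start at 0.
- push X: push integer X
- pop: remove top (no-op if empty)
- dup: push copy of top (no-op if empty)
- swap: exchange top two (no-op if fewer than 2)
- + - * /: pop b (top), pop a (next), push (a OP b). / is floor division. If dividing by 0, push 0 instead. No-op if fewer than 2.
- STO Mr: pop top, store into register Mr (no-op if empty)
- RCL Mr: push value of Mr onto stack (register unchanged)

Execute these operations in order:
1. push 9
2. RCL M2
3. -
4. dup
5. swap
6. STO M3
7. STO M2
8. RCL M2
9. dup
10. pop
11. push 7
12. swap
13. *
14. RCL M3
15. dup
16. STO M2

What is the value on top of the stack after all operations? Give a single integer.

Answer: 9

Derivation:
After op 1 (push 9): stack=[9] mem=[0,0,0,0]
After op 2 (RCL M2): stack=[9,0] mem=[0,0,0,0]
After op 3 (-): stack=[9] mem=[0,0,0,0]
After op 4 (dup): stack=[9,9] mem=[0,0,0,0]
After op 5 (swap): stack=[9,9] mem=[0,0,0,0]
After op 6 (STO M3): stack=[9] mem=[0,0,0,9]
After op 7 (STO M2): stack=[empty] mem=[0,0,9,9]
After op 8 (RCL M2): stack=[9] mem=[0,0,9,9]
After op 9 (dup): stack=[9,9] mem=[0,0,9,9]
After op 10 (pop): stack=[9] mem=[0,0,9,9]
After op 11 (push 7): stack=[9,7] mem=[0,0,9,9]
After op 12 (swap): stack=[7,9] mem=[0,0,9,9]
After op 13 (*): stack=[63] mem=[0,0,9,9]
After op 14 (RCL M3): stack=[63,9] mem=[0,0,9,9]
After op 15 (dup): stack=[63,9,9] mem=[0,0,9,9]
After op 16 (STO M2): stack=[63,9] mem=[0,0,9,9]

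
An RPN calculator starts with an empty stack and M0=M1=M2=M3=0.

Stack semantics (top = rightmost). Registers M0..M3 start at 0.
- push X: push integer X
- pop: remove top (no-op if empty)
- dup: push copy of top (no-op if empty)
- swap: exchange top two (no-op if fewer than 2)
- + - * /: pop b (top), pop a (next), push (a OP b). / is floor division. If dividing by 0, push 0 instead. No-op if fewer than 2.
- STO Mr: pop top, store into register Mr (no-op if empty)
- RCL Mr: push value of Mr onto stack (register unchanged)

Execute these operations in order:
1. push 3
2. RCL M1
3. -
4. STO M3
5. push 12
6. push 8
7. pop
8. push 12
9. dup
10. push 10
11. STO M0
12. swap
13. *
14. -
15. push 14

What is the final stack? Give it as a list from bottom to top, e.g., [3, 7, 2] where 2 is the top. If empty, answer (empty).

Answer: [-132, 14]

Derivation:
After op 1 (push 3): stack=[3] mem=[0,0,0,0]
After op 2 (RCL M1): stack=[3,0] mem=[0,0,0,0]
After op 3 (-): stack=[3] mem=[0,0,0,0]
After op 4 (STO M3): stack=[empty] mem=[0,0,0,3]
After op 5 (push 12): stack=[12] mem=[0,0,0,3]
After op 6 (push 8): stack=[12,8] mem=[0,0,0,3]
After op 7 (pop): stack=[12] mem=[0,0,0,3]
After op 8 (push 12): stack=[12,12] mem=[0,0,0,3]
After op 9 (dup): stack=[12,12,12] mem=[0,0,0,3]
After op 10 (push 10): stack=[12,12,12,10] mem=[0,0,0,3]
After op 11 (STO M0): stack=[12,12,12] mem=[10,0,0,3]
After op 12 (swap): stack=[12,12,12] mem=[10,0,0,3]
After op 13 (*): stack=[12,144] mem=[10,0,0,3]
After op 14 (-): stack=[-132] mem=[10,0,0,3]
After op 15 (push 14): stack=[-132,14] mem=[10,0,0,3]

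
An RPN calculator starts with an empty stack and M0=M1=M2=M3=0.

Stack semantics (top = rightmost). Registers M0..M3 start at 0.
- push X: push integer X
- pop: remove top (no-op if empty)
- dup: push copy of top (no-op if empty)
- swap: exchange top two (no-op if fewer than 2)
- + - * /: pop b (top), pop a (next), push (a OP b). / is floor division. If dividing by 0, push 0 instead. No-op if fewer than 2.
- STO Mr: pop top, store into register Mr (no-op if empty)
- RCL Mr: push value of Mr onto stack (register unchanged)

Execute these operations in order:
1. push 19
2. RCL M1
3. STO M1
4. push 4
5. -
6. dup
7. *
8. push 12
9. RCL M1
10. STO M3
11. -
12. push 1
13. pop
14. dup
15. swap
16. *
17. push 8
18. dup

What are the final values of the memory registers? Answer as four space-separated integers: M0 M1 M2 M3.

Answer: 0 0 0 0

Derivation:
After op 1 (push 19): stack=[19] mem=[0,0,0,0]
After op 2 (RCL M1): stack=[19,0] mem=[0,0,0,0]
After op 3 (STO M1): stack=[19] mem=[0,0,0,0]
After op 4 (push 4): stack=[19,4] mem=[0,0,0,0]
After op 5 (-): stack=[15] mem=[0,0,0,0]
After op 6 (dup): stack=[15,15] mem=[0,0,0,0]
After op 7 (*): stack=[225] mem=[0,0,0,0]
After op 8 (push 12): stack=[225,12] mem=[0,0,0,0]
After op 9 (RCL M1): stack=[225,12,0] mem=[0,0,0,0]
After op 10 (STO M3): stack=[225,12] mem=[0,0,0,0]
After op 11 (-): stack=[213] mem=[0,0,0,0]
After op 12 (push 1): stack=[213,1] mem=[0,0,0,0]
After op 13 (pop): stack=[213] mem=[0,0,0,0]
After op 14 (dup): stack=[213,213] mem=[0,0,0,0]
After op 15 (swap): stack=[213,213] mem=[0,0,0,0]
After op 16 (*): stack=[45369] mem=[0,0,0,0]
After op 17 (push 8): stack=[45369,8] mem=[0,0,0,0]
After op 18 (dup): stack=[45369,8,8] mem=[0,0,0,0]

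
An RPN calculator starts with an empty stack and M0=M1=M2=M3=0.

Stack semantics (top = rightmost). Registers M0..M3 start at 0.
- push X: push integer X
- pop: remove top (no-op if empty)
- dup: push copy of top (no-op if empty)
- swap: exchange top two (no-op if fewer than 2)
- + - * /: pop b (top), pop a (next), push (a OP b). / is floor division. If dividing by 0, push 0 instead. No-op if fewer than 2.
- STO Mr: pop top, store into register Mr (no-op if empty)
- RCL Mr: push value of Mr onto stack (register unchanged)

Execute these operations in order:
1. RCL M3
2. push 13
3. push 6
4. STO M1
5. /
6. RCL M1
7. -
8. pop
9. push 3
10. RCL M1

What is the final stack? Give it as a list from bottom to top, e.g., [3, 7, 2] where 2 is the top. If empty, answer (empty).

After op 1 (RCL M3): stack=[0] mem=[0,0,0,0]
After op 2 (push 13): stack=[0,13] mem=[0,0,0,0]
After op 3 (push 6): stack=[0,13,6] mem=[0,0,0,0]
After op 4 (STO M1): stack=[0,13] mem=[0,6,0,0]
After op 5 (/): stack=[0] mem=[0,6,0,0]
After op 6 (RCL M1): stack=[0,6] mem=[0,6,0,0]
After op 7 (-): stack=[-6] mem=[0,6,0,0]
After op 8 (pop): stack=[empty] mem=[0,6,0,0]
After op 9 (push 3): stack=[3] mem=[0,6,0,0]
After op 10 (RCL M1): stack=[3,6] mem=[0,6,0,0]

Answer: [3, 6]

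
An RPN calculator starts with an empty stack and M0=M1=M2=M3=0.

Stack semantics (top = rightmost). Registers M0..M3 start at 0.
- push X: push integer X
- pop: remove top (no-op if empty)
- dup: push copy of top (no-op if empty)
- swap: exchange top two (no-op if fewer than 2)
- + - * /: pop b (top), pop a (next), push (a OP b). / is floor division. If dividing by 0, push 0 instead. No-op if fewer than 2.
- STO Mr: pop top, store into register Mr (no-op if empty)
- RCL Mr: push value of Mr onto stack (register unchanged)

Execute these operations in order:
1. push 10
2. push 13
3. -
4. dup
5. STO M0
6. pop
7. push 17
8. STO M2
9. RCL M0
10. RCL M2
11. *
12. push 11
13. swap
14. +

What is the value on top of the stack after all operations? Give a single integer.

Answer: -40

Derivation:
After op 1 (push 10): stack=[10] mem=[0,0,0,0]
After op 2 (push 13): stack=[10,13] mem=[0,0,0,0]
After op 3 (-): stack=[-3] mem=[0,0,0,0]
After op 4 (dup): stack=[-3,-3] mem=[0,0,0,0]
After op 5 (STO M0): stack=[-3] mem=[-3,0,0,0]
After op 6 (pop): stack=[empty] mem=[-3,0,0,0]
After op 7 (push 17): stack=[17] mem=[-3,0,0,0]
After op 8 (STO M2): stack=[empty] mem=[-3,0,17,0]
After op 9 (RCL M0): stack=[-3] mem=[-3,0,17,0]
After op 10 (RCL M2): stack=[-3,17] mem=[-3,0,17,0]
After op 11 (*): stack=[-51] mem=[-3,0,17,0]
After op 12 (push 11): stack=[-51,11] mem=[-3,0,17,0]
After op 13 (swap): stack=[11,-51] mem=[-3,0,17,0]
After op 14 (+): stack=[-40] mem=[-3,0,17,0]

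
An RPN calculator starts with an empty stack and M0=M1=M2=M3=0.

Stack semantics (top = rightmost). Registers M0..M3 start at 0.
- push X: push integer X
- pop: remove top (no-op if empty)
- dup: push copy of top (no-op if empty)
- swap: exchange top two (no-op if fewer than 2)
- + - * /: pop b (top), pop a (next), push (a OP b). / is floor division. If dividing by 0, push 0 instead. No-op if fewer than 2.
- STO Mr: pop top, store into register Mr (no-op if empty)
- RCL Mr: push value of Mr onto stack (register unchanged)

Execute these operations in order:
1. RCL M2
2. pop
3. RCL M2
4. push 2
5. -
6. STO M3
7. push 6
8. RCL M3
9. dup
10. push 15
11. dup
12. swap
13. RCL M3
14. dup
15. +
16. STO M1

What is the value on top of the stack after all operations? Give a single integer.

Answer: 15

Derivation:
After op 1 (RCL M2): stack=[0] mem=[0,0,0,0]
After op 2 (pop): stack=[empty] mem=[0,0,0,0]
After op 3 (RCL M2): stack=[0] mem=[0,0,0,0]
After op 4 (push 2): stack=[0,2] mem=[0,0,0,0]
After op 5 (-): stack=[-2] mem=[0,0,0,0]
After op 6 (STO M3): stack=[empty] mem=[0,0,0,-2]
After op 7 (push 6): stack=[6] mem=[0,0,0,-2]
After op 8 (RCL M3): stack=[6,-2] mem=[0,0,0,-2]
After op 9 (dup): stack=[6,-2,-2] mem=[0,0,0,-2]
After op 10 (push 15): stack=[6,-2,-2,15] mem=[0,0,0,-2]
After op 11 (dup): stack=[6,-2,-2,15,15] mem=[0,0,0,-2]
After op 12 (swap): stack=[6,-2,-2,15,15] mem=[0,0,0,-2]
After op 13 (RCL M3): stack=[6,-2,-2,15,15,-2] mem=[0,0,0,-2]
After op 14 (dup): stack=[6,-2,-2,15,15,-2,-2] mem=[0,0,0,-2]
After op 15 (+): stack=[6,-2,-2,15,15,-4] mem=[0,0,0,-2]
After op 16 (STO M1): stack=[6,-2,-2,15,15] mem=[0,-4,0,-2]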